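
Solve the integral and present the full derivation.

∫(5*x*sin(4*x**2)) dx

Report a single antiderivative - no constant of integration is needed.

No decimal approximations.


Step 1. Substitute u = x**2, turning ∫(5*x*sin(4*x**2)) dx into ∫(5*sin(4*u)/2) du: now ∫(5*sin(4*u)/2) du.
Step 2. Evaluate the standard form: now -5*cos(4*u)/8.
Step 3. Substitute back u = x**2: now -5*cos(4*x**2)/8.
Answer: -5*cos(4*x**2)/8.


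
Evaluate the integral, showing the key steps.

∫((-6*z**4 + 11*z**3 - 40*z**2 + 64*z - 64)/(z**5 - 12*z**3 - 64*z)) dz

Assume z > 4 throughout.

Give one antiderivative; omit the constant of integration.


Step 1. Decompose ∫((-6*z**4 + 11*z**3 - 40*z**2 + 64*z - 64)/(z**5 - 12*z**3 - 64*z)) dz by partial fractions, (-6*z**4 + 11*z**3 - 40*z**2 + 64*z - 64)/(z**5 - 12*z**3 - 64*z) = -1/(z**2 + 4) - 5/(z + 4) - 2/(z - 4) + 1/z: now ∫(1/z) dz + ∫(-2/(z - 4)) dz + ∫(-5/(z + 4)) dz + ∫(-1/(z**2 + 4)) dz.
Step 2. Evaluate the standard form [assuming z > -4]: now -5*log(z + 4) + ∫(1/z) dz + ∫(-2/(z - 4)) dz + ∫(-1/(z**2 + 4)) dz.
Step 3. Evaluate the standard form [assuming z > 4]: now -2*log(z - 4) - 5*log(z + 4) + ∫(1/z) dz + ∫(-1/(z**2 + 4)) dz.
Step 4. Evaluate the standard form [assuming z > 0]: now log(z) - 2*log(z - 4) - 5*log(z + 4) + ∫(-1/(z**2 + 4)) dz.
Step 5. Evaluate the standard form: now log(z) - 2*log(z - 4) - 5*log(z + 4) - atan(z/2)/2.
Answer: log(z) - 2*log(z - 4) - 5*log(z + 4) - atan(z/2)/2.


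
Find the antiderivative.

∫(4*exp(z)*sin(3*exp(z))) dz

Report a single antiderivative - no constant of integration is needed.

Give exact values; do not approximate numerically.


Answer: -4*cos(3*exp(z))/3.


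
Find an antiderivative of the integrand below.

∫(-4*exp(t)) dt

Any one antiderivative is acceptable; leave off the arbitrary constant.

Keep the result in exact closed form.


Answer: -4*exp(t).


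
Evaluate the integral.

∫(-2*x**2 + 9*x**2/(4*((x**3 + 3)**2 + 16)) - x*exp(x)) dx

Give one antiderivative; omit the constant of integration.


Answer: -2*x**3/3 - x*exp(x) + exp(x) + 3*atan(x**3/4 + 3/4)/16.


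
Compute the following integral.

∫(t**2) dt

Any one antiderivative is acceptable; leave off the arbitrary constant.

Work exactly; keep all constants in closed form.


Answer: t**3/3.


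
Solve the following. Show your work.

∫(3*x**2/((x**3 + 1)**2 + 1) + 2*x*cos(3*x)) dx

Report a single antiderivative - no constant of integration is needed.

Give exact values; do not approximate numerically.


Step 1. Rewrite: now ∫(2*x*cos(3*x)) dx + ∫(3*x**2/((x**3 + 1)**2 + 1)) dx.
Step 2. Substitute u = x**3 + 1, turning ∫(3*x**2/((x**3 + 1)**2 + 1)) dx into ∫(1/(u**2 + 1)) du: now ∫(2*x*cos(3*x)) dx + ∫(1/(u**2 + 1)) du.
Step 3. Evaluate the standard form: now atan(u) + ∫(2*x*cos(3*x)) dx.
Step 4. Substitute back u = x**3 + 1: now atan(x**3 + 1) + ∫(2*x*cos(3*x)) dx.
Step 5. Integrate ∫(2*x*cos(3*x)) dx by parts with u = x, dv = (2*cos(3*x)) dx, so v = 2*sin(3*x)/3: now 2*x*sin(3*x)/3 + atan(x**3 + 1) + ∫(-2*sin(3*x)/3) dx.
Step 6. Evaluate the standard form: now 2*x*sin(3*x)/3 + 2*cos(3*x)/9 + atan(x**3 + 1).
Answer: 2*x*sin(3*x)/3 + 2*cos(3*x)/9 + atan(x**3 + 1).


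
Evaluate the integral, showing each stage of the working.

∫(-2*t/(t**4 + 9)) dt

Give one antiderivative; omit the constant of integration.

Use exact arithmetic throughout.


Step 1. Substitute u = t**2, turning ∫(-2*t/(t**4 + 9)) dt into ∫(-1/(u**2 + 9)) du: now ∫(-1/(u**2 + 9)) du.
Step 2. Evaluate the standard form: now -atan(u/3)/3.
Step 3. Substitute back u = t**2: now -atan(t**2/3)/3.
Answer: -atan(t**2/3)/3.


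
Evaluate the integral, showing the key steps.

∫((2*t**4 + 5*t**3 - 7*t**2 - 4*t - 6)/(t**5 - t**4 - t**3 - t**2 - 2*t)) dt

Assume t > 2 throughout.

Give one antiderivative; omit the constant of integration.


Step 1. Decompose ∫((2*t**4 + 5*t**3 - 7*t**2 - 4*t - 6)/(t**5 - t**4 - t**3 - t**2 - 2*t)) dt by partial fractions, (2*t**4 + 5*t**3 - 7*t**2 - 4*t - 6)/(t**5 - t**4 - t**3 - t**2 - 2*t) = 3/(t**2 + 1) - 2/(t + 1) + 1/(t - 2) + 3/t: now ∫(3/t) dt + ∫(1/(t - 2)) dt + ∫(-2/(t + 1)) dt + ∫(3/(t**2 + 1)) dt.
Step 2. Evaluate the standard form [assuming t > -1]: now -2*log(t + 1) + ∫(3/t) dt + ∫(1/(t - 2)) dt + ∫(3/(t**2 + 1)) dt.
Step 3. Evaluate the standard form [assuming t > 0]: now 3*log(t) - 2*log(t + 1) + ∫(1/(t - 2)) dt + ∫(3/(t**2 + 1)) dt.
Step 4. Evaluate the standard form [assuming t > 2]: now 3*log(t) + log(t - 2) - 2*log(t + 1) + ∫(3/(t**2 + 1)) dt.
Step 5. Evaluate the standard form: now 3*log(t) + log(t - 2) - 2*log(t + 1) + 3*atan(t).
Answer: 3*log(t) + log(t - 2) - 2*log(t + 1) + 3*atan(t).


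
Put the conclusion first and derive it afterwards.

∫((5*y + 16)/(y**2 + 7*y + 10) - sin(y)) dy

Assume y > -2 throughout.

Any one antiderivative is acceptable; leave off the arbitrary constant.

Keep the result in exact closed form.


The answer is 2*log(y + 2) + 3*log(y + 5) + cos(y).
Step 1. Rewrite: now ∫((5*y + 16)/(y**2 + 7*y + 10)) dy + ∫(-sin(y)) dy.
Step 2. Decompose ∫((5*y + 16)/(y**2 + 7*y + 10)) dy by partial fractions, (5*y + 16)/(y**2 + 7*y + 10) = 3/(y + 5) + 2/(y + 2): now ∫(2/(y + 2)) dy + ∫(3/(y + 5)) dy + ∫(-sin(y)) dy.
Step 3. Evaluate the standard form [assuming y > -2]: now 2*log(y + 2) + ∫(3/(y + 5)) dy + ∫(-sin(y)) dy.
Step 4. Evaluate the standard form [assuming y > -5]: now 2*log(y + 2) + 3*log(y + 5) + ∫(-sin(y)) dy.
Step 5. Evaluate the standard form: now 2*log(y + 2) + 3*log(y + 5) + cos(y).
Answer: 2*log(y + 2) + 3*log(y + 5) + cos(y).


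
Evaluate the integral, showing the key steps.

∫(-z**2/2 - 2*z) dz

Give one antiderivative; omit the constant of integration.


Step 1. Rewrite: now ∫(-2*z) dz + ∫(-z**2/2) dz.
Step 2. Evaluate the standard form: now -z**2 + ∫(-z**2/2) dz.
Step 3. Evaluate the standard form: now -z**3/6 - z**2.
Answer: -z**3/6 - z**2.


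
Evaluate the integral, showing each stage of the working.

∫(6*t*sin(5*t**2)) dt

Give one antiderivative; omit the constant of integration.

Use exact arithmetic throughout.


Step 1. Substitute u = t**2, turning ∫(6*t*sin(5*t**2)) dt into ∫(3*sin(5*u)) du: now ∫(3*sin(5*u)) du.
Step 2. Evaluate the standard form: now -3*cos(5*u)/5.
Step 3. Substitute back u = t**2: now -3*cos(5*t**2)/5.
Answer: -3*cos(5*t**2)/5.


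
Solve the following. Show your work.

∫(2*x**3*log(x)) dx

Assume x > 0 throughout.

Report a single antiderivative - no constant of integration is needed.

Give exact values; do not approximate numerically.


Step 1. Integrate ∫(2*x**3*log(x)) dx by parts with u = log(x), dv = (2*x**3) dx, so v = x**4/2 [assuming x > 0]: now x**4*log(x)/2 + ∫(-x**3/2) dx.
Step 2. Evaluate the standard form: now x**4*log(x)/2 - x**4/8.
Answer: x**4*log(x)/2 - x**4/8.


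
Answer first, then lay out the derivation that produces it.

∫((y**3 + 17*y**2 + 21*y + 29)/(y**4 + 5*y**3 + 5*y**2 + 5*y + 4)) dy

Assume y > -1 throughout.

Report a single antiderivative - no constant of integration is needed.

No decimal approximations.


The answer is 4*log(y + 1) - 3*log(y + 4) + 4*atan(y).
Step 1. Decompose ∫((y**3 + 17*y**2 + 21*y + 29)/(y**4 + 5*y**3 + 5*y**2 + 5*y + 4)) dy by partial fractions, (y**3 + 17*y**2 + 21*y + 29)/(y**4 + 5*y**3 + 5*y**2 + 5*y + 4) = 4/(y**2 + 1) - 3/(y + 4) + 4/(y + 1): now ∫(4/(y + 1)) dy + ∫(-3/(y + 4)) dy + ∫(4/(y**2 + 1)) dy.
Step 2. Evaluate the standard form [assuming y > -1]: now 4*log(y + 1) + ∫(-3/(y + 4)) dy + ∫(4/(y**2 + 1)) dy.
Step 3. Evaluate the standard form [assuming y > -4]: now 4*log(y + 1) - 3*log(y + 4) + ∫(4/(y**2 + 1)) dy.
Step 4. Evaluate the standard form: now 4*log(y + 1) - 3*log(y + 4) + 4*atan(y).
Answer: 4*log(y + 1) - 3*log(y + 4) + 4*atan(y).


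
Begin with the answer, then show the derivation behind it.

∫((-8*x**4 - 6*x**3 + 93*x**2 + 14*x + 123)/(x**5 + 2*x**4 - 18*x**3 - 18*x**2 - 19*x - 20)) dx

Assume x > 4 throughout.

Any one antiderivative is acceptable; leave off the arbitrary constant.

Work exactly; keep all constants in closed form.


The answer is -log(x - 4) - 5*log(x + 1) - 2*log(x + 5) - atan(x).
Step 1. Decompose ∫((-8*x**4 - 6*x**3 + 93*x**2 + 14*x + 123)/(x**5 + 2*x**4 - 18*x**3 - 18*x**2 - 19*x - 20)) dx by partial fractions, (-8*x**4 - 6*x**3 + 93*x**2 + 14*x + 123)/(x**5 + 2*x**4 - 18*x**3 - 18*x**2 - 19*x - 20) = -1/(x**2 + 1) - 2/(x + 5) - 5/(x + 1) - 1/(x - 4): now ∫(-1/(x - 4)) dx + ∫(-5/(x + 1)) dx + ∫(-2/(x + 5)) dx + ∫(-1/(x**2 + 1)) dx.
Step 2. Evaluate the standard form [assuming x > -1]: now -5*log(x + 1) + ∫(-1/(x - 4)) dx + ∫(-2/(x + 5)) dx + ∫(-1/(x**2 + 1)) dx.
Step 3. Evaluate the standard form [assuming x > 4]: now -log(x - 4) - 5*log(x + 1) + ∫(-2/(x + 5)) dx + ∫(-1/(x**2 + 1)) dx.
Step 4. Evaluate the standard form [assuming x > -5]: now -log(x - 4) - 5*log(x + 1) - 2*log(x + 5) + ∫(-1/(x**2 + 1)) dx.
Step 5. Evaluate the standard form: now -log(x - 4) - 5*log(x + 1) - 2*log(x + 5) - atan(x).
Answer: -log(x - 4) - 5*log(x + 1) - 2*log(x + 5) - atan(x).


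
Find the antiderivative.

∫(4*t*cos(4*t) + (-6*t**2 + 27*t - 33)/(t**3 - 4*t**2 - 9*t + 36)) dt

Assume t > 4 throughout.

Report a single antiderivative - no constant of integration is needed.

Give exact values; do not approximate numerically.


Answer: t*sin(4*t) - 3*log(t - 4) + log(t - 3) - 4*log(t + 3) + cos(4*t)/4.


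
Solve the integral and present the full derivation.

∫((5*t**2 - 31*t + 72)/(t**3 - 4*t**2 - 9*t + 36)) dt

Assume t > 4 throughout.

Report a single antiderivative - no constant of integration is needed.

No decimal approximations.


Step 1. Decompose ∫((5*t**2 - 31*t + 72)/(t**3 - 4*t**2 - 9*t + 36)) dt by partial fractions, (5*t**2 - 31*t + 72)/(t**3 - 4*t**2 - 9*t + 36) = 5/(t + 3) - 4/(t - 3) + 4/(t - 4): now ∫(4/(t - 4)) dt + ∫(-4/(t - 3)) dt + ∫(5/(t + 3)) dt.
Step 2. Evaluate the standard form [assuming t > 3]: now -4*log(t - 3) + ∫(4/(t - 4)) dt + ∫(5/(t + 3)) dt.
Step 3. Evaluate the standard form [assuming t > 4]: now 4*log(t - 4) - 4*log(t - 3) + ∫(5/(t + 3)) dt.
Step 4. Evaluate the standard form [assuming t > -3]: now 4*log(t - 4) - 4*log(t - 3) + 5*log(t + 3).
Answer: 4*log(t - 4) - 4*log(t - 3) + 5*log(t + 3).


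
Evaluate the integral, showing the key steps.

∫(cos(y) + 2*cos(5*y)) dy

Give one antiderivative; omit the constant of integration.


Step 1. Rewrite: now ∫(cos(y)) dy + ∫(2*cos(5*y)) dy.
Step 2. Evaluate the standard form: now 2*sin(5*y)/5 + ∫(cos(y)) dy.
Step 3. Evaluate the standard form: now sin(y) + 2*sin(5*y)/5.
Answer: sin(y) + 2*sin(5*y)/5.


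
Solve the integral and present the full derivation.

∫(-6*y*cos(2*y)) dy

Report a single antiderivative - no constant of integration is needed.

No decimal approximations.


Step 1. Integrate ∫(-6*y*cos(2*y)) dy by parts with u = y, dv = (-6*cos(2*y)) dy, so v = -3*sin(2*y): now -3*y*sin(2*y) + ∫(3*sin(2*y)) dy.
Step 2. Evaluate the standard form: now -3*y*sin(2*y) - 3*cos(2*y)/2.
Answer: -3*y*sin(2*y) - 3*cos(2*y)/2.


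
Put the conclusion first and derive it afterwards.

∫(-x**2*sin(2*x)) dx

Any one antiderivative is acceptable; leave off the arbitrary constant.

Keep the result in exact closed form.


The answer is x**2*cos(2*x)/2 - x*sin(2*x)/2 - cos(2*x)/4.
Step 1. Integrate ∫(-x**2*sin(2*x)) dx by parts with u = x**2, dv = (-sin(2*x)) dx, so v = cos(2*x)/2: now x**2*cos(2*x)/2 + ∫(-x*cos(2*x)) dx.
Step 2. Integrate ∫(-x*cos(2*x)) dx by parts with u = x, dv = (-cos(2*x)) dx, so v = -sin(2*x)/2: now x**2*cos(2*x)/2 - x*sin(2*x)/2 + ∫(sin(2*x)/2) dx.
Step 3. Evaluate the standard form: now x**2*cos(2*x)/2 - x*sin(2*x)/2 - cos(2*x)/4.
Answer: x**2*cos(2*x)/2 - x*sin(2*x)/2 - cos(2*x)/4.


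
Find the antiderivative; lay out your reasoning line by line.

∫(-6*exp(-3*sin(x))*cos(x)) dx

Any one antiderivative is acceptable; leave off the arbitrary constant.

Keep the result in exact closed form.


Step 1. Substitute u = sin(x), turning ∫(-6*exp(-3*sin(x))*cos(x)) dx into ∫(-6*exp(-3*u)) du: now ∫(-6*exp(-3*u)) du.
Step 2. Evaluate the standard form: now 2*exp(-3*u).
Step 3. Substitute back u = sin(x): now 2*exp(-3*sin(x)).
Answer: 2*exp(-3*sin(x)).


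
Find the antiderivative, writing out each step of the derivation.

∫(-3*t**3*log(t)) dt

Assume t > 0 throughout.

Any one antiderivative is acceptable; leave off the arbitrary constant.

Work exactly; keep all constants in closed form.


Step 1. Integrate ∫(-3*t**3*log(t)) dt by parts with u = log(t), dv = (-3*t**3) dt, so v = -3*t**4/4 [assuming t > 0]: now -3*t**4*log(t)/4 + ∫(3*t**3/4) dt.
Step 2. Evaluate the standard form: now -3*t**4*log(t)/4 + 3*t**4/16.
Answer: -3*t**4*log(t)/4 + 3*t**4/16.


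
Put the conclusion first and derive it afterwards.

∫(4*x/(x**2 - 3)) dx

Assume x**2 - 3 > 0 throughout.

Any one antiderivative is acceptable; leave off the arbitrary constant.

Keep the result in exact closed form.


The answer is 2*log(x**2 - 3).
Step 1. Substitute u = x**2 - 3, turning ∫(4*x/(x**2 - 3)) dx into ∫(2/u) du: now ∫(2/u) du.
Step 2. Evaluate the standard form [assuming u > 0]: now 2*log(u).
Step 3. Substitute back u = x**2 - 3: now 2*log(x**2 - 3).
Answer: 2*log(x**2 - 3).


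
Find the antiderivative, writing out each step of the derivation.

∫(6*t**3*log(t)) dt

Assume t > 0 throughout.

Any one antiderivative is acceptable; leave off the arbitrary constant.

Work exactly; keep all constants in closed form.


Step 1. Integrate ∫(6*t**3*log(t)) dt by parts with u = log(t), dv = (6*t**3) dt, so v = 3*t**4/2 [assuming t > 0]: now 3*t**4*log(t)/2 + ∫(-3*t**3/2) dt.
Step 2. Evaluate the standard form: now 3*t**4*log(t)/2 - 3*t**4/8.
Answer: 3*t**4*log(t)/2 - 3*t**4/8.


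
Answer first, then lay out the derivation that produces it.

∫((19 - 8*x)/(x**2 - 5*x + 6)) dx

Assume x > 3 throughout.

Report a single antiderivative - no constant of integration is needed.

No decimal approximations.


The answer is -5*log(x - 3) - 3*log(x - 2).
Step 1. Decompose ∫((19 - 8*x)/(x**2 - 5*x + 6)) dx by partial fractions, (19 - 8*x)/(x**2 - 5*x + 6) = -3/(x - 2) - 5/(x - 3): now ∫(-5/(x - 3)) dx + ∫(-3/(x - 2)) dx.
Step 2. Evaluate the standard form [assuming x > 3]: now -5*log(x - 3) + ∫(-3/(x - 2)) dx.
Step 3. Evaluate the standard form [assuming x > 2]: now -5*log(x - 3) - 3*log(x - 2).
Answer: -5*log(x - 3) - 3*log(x - 2).


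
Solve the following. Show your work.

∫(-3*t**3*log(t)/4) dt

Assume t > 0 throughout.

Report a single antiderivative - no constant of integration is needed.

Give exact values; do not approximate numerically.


Step 1. Integrate ∫(-3*t**3*log(t)/4) dt by parts with u = log(t), dv = (-3*t**3/4) dt, so v = -3*t**4/16 [assuming t > 0]: now -3*t**4*log(t)/16 + ∫(3*t**3/16) dt.
Step 2. Evaluate the standard form: now -3*t**4*log(t)/16 + 3*t**4/64.
Answer: -3*t**4*log(t)/16 + 3*t**4/64.


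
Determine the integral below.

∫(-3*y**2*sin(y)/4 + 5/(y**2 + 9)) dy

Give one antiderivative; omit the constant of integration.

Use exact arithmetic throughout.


Answer: 3*y**2*cos(y)/4 - 3*y*sin(y)/2 - 3*cos(y)/2 + 5*atan(y/3)/3.


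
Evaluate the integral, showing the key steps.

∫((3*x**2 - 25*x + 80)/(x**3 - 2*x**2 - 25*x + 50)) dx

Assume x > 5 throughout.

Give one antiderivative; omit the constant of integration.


Step 1. Decompose ∫((3*x**2 - 25*x + 80)/(x**3 - 2*x**2 - 25*x + 50)) dx by partial fractions, (3*x**2 - 25*x + 80)/(x**3 - 2*x**2 - 25*x + 50) = 4/(x + 5) - 2/(x - 2) + 1/(x - 5): now ∫(1/(x - 5)) dx + ∫(-2/(x - 2)) dx + ∫(4/(x + 5)) dx.
Step 2. Evaluate the standard form [assuming x > -5]: now 4*log(x + 5) + ∫(1/(x - 5)) dx + ∫(-2/(x - 2)) dx.
Step 3. Evaluate the standard form [assuming x > 5]: now log(x - 5) + 4*log(x + 5) + ∫(-2/(x - 2)) dx.
Step 4. Evaluate the standard form [assuming x > 2]: now log(x - 5) - 2*log(x - 2) + 4*log(x + 5).
Answer: log(x - 5) - 2*log(x - 2) + 4*log(x + 5).


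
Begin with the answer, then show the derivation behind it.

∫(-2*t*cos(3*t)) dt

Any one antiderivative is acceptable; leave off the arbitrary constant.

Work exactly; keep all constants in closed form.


The answer is -2*t*sin(3*t)/3 - 2*cos(3*t)/9.
Step 1. Integrate ∫(-2*t*cos(3*t)) dt by parts with u = t, dv = (-2*cos(3*t)) dt, so v = -2*sin(3*t)/3: now -2*t*sin(3*t)/3 + ∫(2*sin(3*t)/3) dt.
Step 2. Evaluate the standard form: now -2*t*sin(3*t)/3 - 2*cos(3*t)/9.
Answer: -2*t*sin(3*t)/3 - 2*cos(3*t)/9.


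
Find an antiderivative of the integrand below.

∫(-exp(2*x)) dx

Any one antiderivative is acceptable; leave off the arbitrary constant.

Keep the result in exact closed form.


Answer: -exp(2*x)/2.


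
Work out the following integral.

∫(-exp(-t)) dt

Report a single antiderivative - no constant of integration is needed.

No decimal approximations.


Answer: exp(-t).


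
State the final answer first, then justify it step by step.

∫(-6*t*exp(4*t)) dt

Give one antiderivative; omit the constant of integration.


The answer is -3*t*exp(4*t)/2 + 3*exp(4*t)/8.
Step 1. Integrate ∫(-6*t*exp(4*t)) dt by parts with u = t, dv = (-6*exp(4*t)) dt, so v = -3*exp(4*t)/2: now -3*t*exp(4*t)/2 + ∫(3*exp(4*t)/2) dt.
Step 2. Evaluate the standard form: now -3*t*exp(4*t)/2 + 3*exp(4*t)/8.
Answer: -3*t*exp(4*t)/2 + 3*exp(4*t)/8.


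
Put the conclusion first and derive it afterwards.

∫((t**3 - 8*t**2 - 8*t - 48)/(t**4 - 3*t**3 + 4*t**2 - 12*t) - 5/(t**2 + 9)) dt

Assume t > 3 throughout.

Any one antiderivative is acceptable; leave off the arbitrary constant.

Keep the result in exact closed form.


The answer is 4*log(t) - 3*log(t - 3) - 5*atan(t/3)/3 + 2*atan(t/2).
Step 1. Rewrite: now ∫((t**3 - 8*t**2 - 8*t - 48)/(t**4 - 3*t**3 + 4*t**2 - 12*t)) dt + ∫(-5/(t**2 + 9)) dt.
Step 2. Decompose ∫((t**3 - 8*t**2 - 8*t - 48)/(t**4 - 3*t**3 + 4*t**2 - 12*t)) dt by partial fractions, (t**3 - 8*t**2 - 8*t - 48)/(t**4 - 3*t**3 + 4*t**2 - 12*t) = 4/(t**2 + 4) - 3/(t - 3) + 4/t: now ∫(4/t) dt + ∫(-3/(t - 3)) dt + ∫(4/(t**2 + 4)) dt + ∫(-5/(t**2 + 9)) dt.
Step 3. Evaluate the standard form [assuming t > 0]: now 4*log(t) + ∫(-3/(t - 3)) dt + ∫(4/(t**2 + 4)) dt + ∫(-5/(t**2 + 9)) dt.
Step 4. Evaluate the standard form [assuming t > 3]: now 4*log(t) - 3*log(t - 3) + ∫(4/(t**2 + 4)) dt + ∫(-5/(t**2 + 9)) dt.
Step 5. Evaluate the standard form: now 4*log(t) - 3*log(t - 3) + 2*atan(t/2) + ∫(-5/(t**2 + 9)) dt.
Step 6. Evaluate the standard form: now 4*log(t) - 3*log(t - 3) - 5*atan(t/3)/3 + 2*atan(t/2).
Answer: 4*log(t) - 3*log(t - 3) - 5*atan(t/3)/3 + 2*atan(t/2).


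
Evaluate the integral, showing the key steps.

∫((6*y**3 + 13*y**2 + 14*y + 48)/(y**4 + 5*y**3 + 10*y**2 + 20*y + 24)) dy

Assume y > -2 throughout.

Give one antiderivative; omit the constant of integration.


Step 1. Decompose ∫((6*y**3 + 13*y**2 + 14*y + 48)/(y**4 + 5*y**3 + 10*y**2 + 20*y + 24)) dy by partial fractions, (6*y**3 + 13*y**2 + 14*y + 48)/(y**4 + 5*y**3 + 10*y**2 + 20*y + 24) = -2/(y**2 + 4) + 3/(y + 3) + 3/(y + 2): now ∫(3/(y + 2)) dy + ∫(3/(y + 3)) dy + ∫(-2/(y**2 + 4)) dy.
Step 2. Evaluate the standard form [assuming y > -3]: now 3*log(y + 3) + ∫(3/(y + 2)) dy + ∫(-2/(y**2 + 4)) dy.
Step 3. Evaluate the standard form [assuming y > -2]: now 3*log(y + 2) + 3*log(y + 3) + ∫(-2/(y**2 + 4)) dy.
Step 4. Evaluate the standard form: now 3*log(y + 2) + 3*log(y + 3) - atan(y/2).
Answer: 3*log(y + 2) + 3*log(y + 3) - atan(y/2).


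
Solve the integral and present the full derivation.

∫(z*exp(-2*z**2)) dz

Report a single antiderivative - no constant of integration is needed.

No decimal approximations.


Step 1. Substitute u = z**2, turning ∫(z*exp(-2*z**2)) dz into ∫(exp(-2*u)/2) du: now ∫(exp(-2*u)/2) du.
Step 2. Evaluate the standard form: now -exp(-2*u)/4.
Step 3. Substitute back u = z**2: now -exp(-2*z**2)/4.
Answer: -exp(-2*z**2)/4.


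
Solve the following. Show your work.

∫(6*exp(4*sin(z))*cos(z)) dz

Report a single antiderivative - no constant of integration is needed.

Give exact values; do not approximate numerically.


Step 1. Substitute u = sin(z), turning ∫(6*exp(4*sin(z))*cos(z)) dz into ∫(6*exp(4*u)) du: now ∫(6*exp(4*u)) du.
Step 2. Evaluate the standard form: now 3*exp(4*u)/2.
Step 3. Substitute back u = sin(z): now 3*exp(4*sin(z))/2.
Answer: 3*exp(4*sin(z))/2.


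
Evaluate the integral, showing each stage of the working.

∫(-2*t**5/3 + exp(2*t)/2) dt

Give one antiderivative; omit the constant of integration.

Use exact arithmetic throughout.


Step 1. Rewrite: now ∫(-2*t**5/3) dt + ∫(exp(2*t)/2) dt.
Step 2. Evaluate the standard form: now exp(2*t)/4 + ∫(-2*t**5/3) dt.
Step 3. Evaluate the standard form: now -t**6/9 + exp(2*t)/4.
Answer: -t**6/9 + exp(2*t)/4.


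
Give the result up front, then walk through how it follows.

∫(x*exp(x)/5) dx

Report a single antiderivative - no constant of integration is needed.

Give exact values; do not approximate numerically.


The answer is x*exp(x)/5 - exp(x)/5.
Step 1. Integrate ∫(x*exp(x)/5) dx by parts with u = x, dv = (exp(x)/5) dx, so v = exp(x)/5: now x*exp(x)/5 + ∫(-exp(x)/5) dx.
Step 2. Evaluate the standard form: now x*exp(x)/5 - exp(x)/5.
Answer: x*exp(x)/5 - exp(x)/5.


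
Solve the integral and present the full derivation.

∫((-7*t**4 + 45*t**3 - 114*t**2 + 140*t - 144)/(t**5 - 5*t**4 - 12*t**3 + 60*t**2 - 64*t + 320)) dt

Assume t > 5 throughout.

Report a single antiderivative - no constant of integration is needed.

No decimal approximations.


Step 1. Decompose ∫((-7*t**4 + 45*t**3 - 114*t**2 + 140*t - 144)/(t**5 - 5*t**4 - 12*t**3 + 60*t**2 - 64*t + 320)) dt by partial fractions, (-7*t**4 + 45*t**3 - 114*t**2 + 140*t - 144)/(t**5 - 5*t**4 - 12*t**3 + 60*t**2 - 64*t + 320) = 2/(t**2 + 4) - 5/(t + 4) + 2/(t - 4) - 4/(t - 5): now ∫(-4/(t - 5)) dt + ∫(2/(t - 4)) dt + ∫(-5/(t + 4)) dt + ∫(2/(t**2 + 4)) dt.
Step 2. Evaluate the standard form [assuming t > -4]: now -5*log(t + 4) + ∫(-4/(t - 5)) dt + ∫(2/(t - 4)) dt + ∫(2/(t**2 + 4)) dt.
Step 3. Evaluate the standard form [assuming t > 5]: now -4*log(t - 5) - 5*log(t + 4) + ∫(2/(t - 4)) dt + ∫(2/(t**2 + 4)) dt.
Step 4. Evaluate the standard form [assuming t > 4]: now -4*log(t - 5) + 2*log(t - 4) - 5*log(t + 4) + ∫(2/(t**2 + 4)) dt.
Step 5. Evaluate the standard form: now -4*log(t - 5) + 2*log(t - 4) - 5*log(t + 4) + atan(t/2).
Answer: -4*log(t - 5) + 2*log(t - 4) - 5*log(t + 4) + atan(t/2).


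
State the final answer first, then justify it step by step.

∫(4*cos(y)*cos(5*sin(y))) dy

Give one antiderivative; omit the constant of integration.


The answer is 4*sin(5*sin(y))/5.
Step 1. Substitute u = sin(y), turning ∫(4*cos(y)*cos(5*sin(y))) dy into ∫(4*cos(5*u)) du: now ∫(4*cos(5*u)) du.
Step 2. Evaluate the standard form: now 4*sin(5*u)/5.
Step 3. Substitute back u = sin(y): now 4*sin(5*sin(y))/5.
Answer: 4*sin(5*sin(y))/5.


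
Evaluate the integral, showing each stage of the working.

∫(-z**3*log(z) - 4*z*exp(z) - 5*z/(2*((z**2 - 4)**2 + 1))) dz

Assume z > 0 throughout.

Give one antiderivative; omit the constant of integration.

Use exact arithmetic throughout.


Step 1. Rewrite: now ∫(-5*z/(2*((z**2 - 4)**2 + 1))) dz + ∫(-4*z*exp(z)) dz + ∫(-z**3*log(z)) dz.
Step 2. Integrate ∫(-z**3*log(z)) dz by parts with u = log(z), dv = (-z**3) dz, so v = -z**4/4 [assuming z > 0]: now -z**4*log(z)/4 + ∫(z**3/4) dz + ∫(-5*z/(2*((z**2 - 4)**2 + 1))) dz + ∫(-4*z*exp(z)) dz.
Step 3. Evaluate the standard form: now -z**4*log(z)/4 + z**4/16 + ∫(-5*z/(2*((z**2 - 4)**2 + 1))) dz + ∫(-4*z*exp(z)) dz.
Step 4. Integrate ∫(-4*z*exp(z)) dz by parts with u = z, dv = (-4*exp(z)) dz, so v = -4*exp(z): now -z**4*log(z)/4 + z**4/16 - 4*z*exp(z) + ∫(-5*z/(2*((z**2 - 4)**2 + 1))) dz + ∫(4*exp(z)) dz.
Step 5. Evaluate the standard form: now -z**4*log(z)/4 + z**4/16 - 4*z*exp(z) + 4*exp(z) + ∫(-5*z/(2*((z**2 - 4)**2 + 1))) dz.
Step 6. Substitute u = z**2 - 4, turning ∫(-5*z/(2*((z**2 - 4)**2 + 1))) dz into ∫(-5/(4*(u**2 + 1))) du: now -z**4*log(z)/4 + z**4/16 - 4*z*exp(z) + 4*exp(z) + ∫(-5/(4*(u**2 + 1))) du.
Step 7. Evaluate the standard form: now -z**4*log(z)/4 + z**4/16 - 4*z*exp(z) + 4*exp(z) - 5*atan(u)/4.
Step 8. Substitute back u = z**2 - 4: now -z**4*log(z)/4 + z**4/16 - 4*z*exp(z) + 4*exp(z) - 5*atan(z**2 - 4)/4.
Answer: -z**4*log(z)/4 + z**4/16 - 4*z*exp(z) + 4*exp(z) - 5*atan(z**2 - 4)/4.


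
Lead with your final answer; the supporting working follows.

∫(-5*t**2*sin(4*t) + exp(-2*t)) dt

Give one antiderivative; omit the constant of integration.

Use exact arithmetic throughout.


The answer is 5*t**2*cos(4*t)/4 - 5*t*sin(4*t)/8 - 5*cos(4*t)/32 - exp(-2*t)/2.
Step 1. Rewrite: now ∫(-5*t**2*sin(4*t)) dt + ∫(exp(-2*t)) dt.
Step 2. Evaluate the standard form: now ∫(-5*t**2*sin(4*t)) dt - exp(-2*t)/2.
Step 3. Integrate ∫(-5*t**2*sin(4*t)) dt by parts with u = t**2, dv = (-5*sin(4*t)) dt, so v = 5*cos(4*t)/4: now 5*t**2*cos(4*t)/4 + ∫(-5*t*cos(4*t)/2) dt - exp(-2*t)/2.
Step 4. Integrate ∫(-5*t*cos(4*t)/2) dt by parts with u = t, dv = (-5*cos(4*t)/2) dt, so v = -5*sin(4*t)/8: now 5*t**2*cos(4*t)/4 - 5*t*sin(4*t)/8 + ∫(5*sin(4*t)/8) dt - exp(-2*t)/2.
Step 5. Evaluate the standard form: now 5*t**2*cos(4*t)/4 - 5*t*sin(4*t)/8 - 5*cos(4*t)/32 - exp(-2*t)/2.
Answer: 5*t**2*cos(4*t)/4 - 5*t*sin(4*t)/8 - 5*cos(4*t)/32 - exp(-2*t)/2.


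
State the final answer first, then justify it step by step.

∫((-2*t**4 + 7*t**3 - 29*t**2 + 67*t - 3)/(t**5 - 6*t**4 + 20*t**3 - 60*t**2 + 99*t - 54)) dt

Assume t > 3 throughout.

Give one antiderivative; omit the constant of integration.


The answer is -log(t - 3) - 3*log(t - 2) + 2*log(t - 1) + 2*atan(t/3)/3.
Step 1. Decompose ∫((-2*t**4 + 7*t**3 - 29*t**2 + 67*t - 3)/(t**5 - 6*t**4 + 20*t**3 - 60*t**2 + 99*t - 54)) dt by partial fractions, (-2*t**4 + 7*t**3 - 29*t**2 + 67*t - 3)/(t**5 - 6*t**4 + 20*t**3 - 60*t**2 + 99*t - 54) = 2/(t**2 + 9) + 2/(t - 1) - 3/(t - 2) - 1/(t - 3): now ∫(-1/(t - 3)) dt + ∫(-3/(t - 2)) dt + ∫(2/(t - 1)) dt + ∫(2/(t**2 + 9)) dt.
Step 2. Evaluate the standard form [assuming t > 1]: now 2*log(t - 1) + ∫(-1/(t - 3)) dt + ∫(-3/(t - 2)) dt + ∫(2/(t**2 + 9)) dt.
Step 3. Evaluate the standard form [assuming t > 3]: now -log(t - 3) + 2*log(t - 1) + ∫(-3/(t - 2)) dt + ∫(2/(t**2 + 9)) dt.
Step 4. Evaluate the standard form [assuming t > 2]: now -log(t - 3) - 3*log(t - 2) + 2*log(t - 1) + ∫(2/(t**2 + 9)) dt.
Step 5. Evaluate the standard form: now -log(t - 3) - 3*log(t - 2) + 2*log(t - 1) + 2*atan(t/3)/3.
Answer: -log(t - 3) - 3*log(t - 2) + 2*log(t - 1) + 2*atan(t/3)/3.


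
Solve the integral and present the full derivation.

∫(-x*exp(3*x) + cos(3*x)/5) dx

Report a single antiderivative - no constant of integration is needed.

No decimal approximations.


Step 1. Rewrite: now ∫(-x*exp(3*x)) dx + ∫(cos(3*x)/5) dx.
Step 2. Evaluate the standard form: now sin(3*x)/15 + ∫(-x*exp(3*x)) dx.
Step 3. Integrate ∫(-x*exp(3*x)) dx by parts with u = x, dv = (-exp(3*x)) dx, so v = -exp(3*x)/3: now -x*exp(3*x)/3 + sin(3*x)/15 + ∫(exp(3*x)/3) dx.
Step 4. Evaluate the standard form: now -x*exp(3*x)/3 + exp(3*x)/9 + sin(3*x)/15.
Answer: -x*exp(3*x)/3 + exp(3*x)/9 + sin(3*x)/15.


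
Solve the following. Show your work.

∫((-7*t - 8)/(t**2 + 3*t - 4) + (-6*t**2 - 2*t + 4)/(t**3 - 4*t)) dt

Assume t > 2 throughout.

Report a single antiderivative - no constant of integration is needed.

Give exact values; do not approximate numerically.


Step 1. Rewrite: now ∫((-7*t - 8)/(t**2 + 3*t - 4)) dt + ∫((-6*t**2 - 2*t + 4)/(t**3 - 4*t)) dt.
Step 2. Decompose ∫((-7*t - 8)/(t**2 + 3*t - 4)) dt by partial fractions, (-7*t - 8)/(t**2 + 3*t - 4) = -4/(t + 4) - 3/(t - 1): now ∫((-6*t**2 - 2*t + 4)/(t**3 - 4*t)) dt + ∫(-3/(t - 1)) dt + ∫(-4/(t + 4)) dt.
Step 3. Evaluate the standard form [assuming t > 1]: now -3*log(t - 1) + ∫((-6*t**2 - 2*t + 4)/(t**3 - 4*t)) dt + ∫(-4/(t + 4)) dt.
Step 4. Evaluate the standard form [assuming t > -4]: now -3*log(t - 1) - 4*log(t + 4) + ∫((-6*t**2 - 2*t + 4)/(t**3 - 4*t)) dt.
Step 5. Decompose ∫((-6*t**2 - 2*t + 4)/(t**3 - 4*t)) dt by partial fractions, (-6*t**2 - 2*t + 4)/(t**3 - 4*t) = -2/(t + 2) - 3/(t - 2) - 1/t: now -3*log(t - 1) - 4*log(t + 4) + ∫(-1/t) dt + ∫(-3/(t - 2)) dt + ∫(-2/(t + 2)) dt.
Step 6. Evaluate the standard form [assuming t > -2]: now -3*log(t - 1) - 2*log(t + 2) - 4*log(t + 4) + ∫(-1/t) dt + ∫(-3/(t - 2)) dt.
Step 7. Evaluate the standard form [assuming t > 2]: now -3*log(t - 2) - 3*log(t - 1) - 2*log(t + 2) - 4*log(t + 4) + ∫(-1/t) dt.
Step 8. Evaluate the standard form [assuming t > 0]: now -log(t) - 3*log(t - 2) - 3*log(t - 1) - 2*log(t + 2) - 4*log(t + 4).
Answer: -log(t) - 3*log(t - 2) - 3*log(t - 1) - 2*log(t + 2) - 4*log(t + 4).


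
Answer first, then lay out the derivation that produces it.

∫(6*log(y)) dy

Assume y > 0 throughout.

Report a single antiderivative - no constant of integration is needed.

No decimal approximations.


The answer is 6*y*log(y) - 6*y.
Step 1. Integrate ∫(6*log(y)) dy by parts with u = log(y), dv = (6) dy, so v = 6*y [assuming y > 0]: now 6*y*log(y) + ∫(-6) dy.
Step 2. Evaluate the standard form: now 6*y*log(y) - 6*y.
Answer: 6*y*log(y) - 6*y.


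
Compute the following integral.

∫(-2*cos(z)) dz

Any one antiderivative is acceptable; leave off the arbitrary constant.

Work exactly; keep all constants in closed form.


Answer: -2*sin(z).


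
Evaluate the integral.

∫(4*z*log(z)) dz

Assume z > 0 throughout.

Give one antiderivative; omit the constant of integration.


Answer: 2*z**2*log(z) - z**2.


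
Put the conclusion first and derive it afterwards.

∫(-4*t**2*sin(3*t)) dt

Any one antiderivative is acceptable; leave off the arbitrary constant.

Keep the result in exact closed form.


The answer is 4*t**2*cos(3*t)/3 - 8*t*sin(3*t)/9 - 8*cos(3*t)/27.
Step 1. Integrate ∫(-4*t**2*sin(3*t)) dt by parts with u = t**2, dv = (-4*sin(3*t)) dt, so v = 4*cos(3*t)/3: now 4*t**2*cos(3*t)/3 + ∫(-8*t*cos(3*t)/3) dt.
Step 2. Integrate ∫(-8*t*cos(3*t)/3) dt by parts with u = t, dv = (-8*cos(3*t)/3) dt, so v = -8*sin(3*t)/9: now 4*t**2*cos(3*t)/3 - 8*t*sin(3*t)/9 + ∫(8*sin(3*t)/9) dt.
Step 3. Evaluate the standard form: now 4*t**2*cos(3*t)/3 - 8*t*sin(3*t)/9 - 8*cos(3*t)/27.
Answer: 4*t**2*cos(3*t)/3 - 8*t*sin(3*t)/9 - 8*cos(3*t)/27.


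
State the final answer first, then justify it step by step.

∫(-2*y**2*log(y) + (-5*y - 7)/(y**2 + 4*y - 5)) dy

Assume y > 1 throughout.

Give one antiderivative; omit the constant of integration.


The answer is -2*y**3*log(y)/3 + 2*y**3/9 - 2*log(y - 1) - 3*log(y + 5).
Step 1. Rewrite: now ∫(-2*y**2*log(y)) dy + ∫((-5*y - 7)/(y**2 + 4*y - 5)) dy.
Step 2. Integrate ∫(-2*y**2*log(y)) dy by parts with u = log(y), dv = (-2*y**2) dy, so v = -2*y**3/3 [assuming y > 0]: now -2*y**3*log(y)/3 + ∫(2*y**2/3) dy + ∫((-5*y - 7)/(y**2 + 4*y - 5)) dy.
Step 3. Evaluate the standard form: now -2*y**3*log(y)/3 + 2*y**3/9 + ∫((-5*y - 7)/(y**2 + 4*y - 5)) dy.
Step 4. Decompose ∫((-5*y - 7)/(y**2 + 4*y - 5)) dy by partial fractions, (-5*y - 7)/(y**2 + 4*y - 5) = -3/(y + 5) - 2/(y - 1): now -2*y**3*log(y)/3 + 2*y**3/9 + ∫(-2/(y - 1)) dy + ∫(-3/(y + 5)) dy.
Step 5. Evaluate the standard form [assuming y > -5]: now -2*y**3*log(y)/3 + 2*y**3/9 - 3*log(y + 5) + ∫(-2/(y - 1)) dy.
Step 6. Evaluate the standard form [assuming y > 1]: now -2*y**3*log(y)/3 + 2*y**3/9 - 2*log(y - 1) - 3*log(y + 5).
Answer: -2*y**3*log(y)/3 + 2*y**3/9 - 2*log(y - 1) - 3*log(y + 5).


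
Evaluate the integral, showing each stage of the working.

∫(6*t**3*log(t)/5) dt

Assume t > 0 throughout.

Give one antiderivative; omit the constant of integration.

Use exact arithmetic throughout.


Step 1. Integrate ∫(6*t**3*log(t)/5) dt by parts with u = log(t), dv = (6*t**3/5) dt, so v = 3*t**4/10 [assuming t > 0]: now 3*t**4*log(t)/10 + ∫(-3*t**3/10) dt.
Step 2. Evaluate the standard form: now 3*t**4*log(t)/10 - 3*t**4/40.
Answer: 3*t**4*log(t)/10 - 3*t**4/40.


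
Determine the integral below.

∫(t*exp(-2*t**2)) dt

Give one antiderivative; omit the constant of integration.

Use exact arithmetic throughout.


Answer: -exp(-2*t**2)/4.


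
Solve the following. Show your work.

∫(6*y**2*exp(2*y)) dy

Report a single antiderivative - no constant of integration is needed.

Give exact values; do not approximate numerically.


Step 1. Integrate ∫(6*y**2*exp(2*y)) dy by parts with u = y**2, dv = (6*exp(2*y)) dy, so v = 3*exp(2*y): now 3*y**2*exp(2*y) + ∫(-6*y*exp(2*y)) dy.
Step 2. Integrate ∫(-6*y*exp(2*y)) dy by parts with u = y, dv = (-6*exp(2*y)) dy, so v = -3*exp(2*y): now 3*y**2*exp(2*y) - 3*y*exp(2*y) + ∫(3*exp(2*y)) dy.
Step 3. Evaluate the standard form: now 3*y**2*exp(2*y) - 3*y*exp(2*y) + 3*exp(2*y)/2.
Answer: 3*y**2*exp(2*y) - 3*y*exp(2*y) + 3*exp(2*y)/2.


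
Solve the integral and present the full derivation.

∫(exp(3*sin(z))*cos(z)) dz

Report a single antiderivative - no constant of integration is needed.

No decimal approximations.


Step 1. Substitute u = sin(z), turning ∫(exp(3*sin(z))*cos(z)) dz into ∫(exp(3*u)) du: now ∫(exp(3*u)) du.
Step 2. Evaluate the standard form: now exp(3*u)/3.
Step 3. Substitute back u = sin(z): now exp(3*sin(z))/3.
Answer: exp(3*sin(z))/3.


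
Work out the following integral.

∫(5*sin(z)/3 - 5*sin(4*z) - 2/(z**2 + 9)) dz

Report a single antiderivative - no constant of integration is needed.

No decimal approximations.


Answer: -5*cos(z)/3 + 5*cos(4*z)/4 - 2*atan(z/3)/3.


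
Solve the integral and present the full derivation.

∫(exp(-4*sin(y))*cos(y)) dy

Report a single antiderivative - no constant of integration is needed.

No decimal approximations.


Step 1. Substitute u = sin(y), turning ∫(exp(-4*sin(y))*cos(y)) dy into ∫(exp(-4*u)) du: now ∫(exp(-4*u)) du.
Step 2. Evaluate the standard form: now -exp(-4*u)/4.
Step 3. Substitute back u = sin(y): now -exp(-4*sin(y))/4.
Answer: -exp(-4*sin(y))/4.


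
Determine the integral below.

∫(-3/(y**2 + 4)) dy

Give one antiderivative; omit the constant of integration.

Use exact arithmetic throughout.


Answer: -3*atan(y/2)/2.


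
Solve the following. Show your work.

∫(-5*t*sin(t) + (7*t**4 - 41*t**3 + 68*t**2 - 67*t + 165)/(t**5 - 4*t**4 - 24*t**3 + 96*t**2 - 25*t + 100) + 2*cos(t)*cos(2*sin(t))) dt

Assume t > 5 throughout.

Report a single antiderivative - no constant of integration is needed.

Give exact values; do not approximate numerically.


Step 1. Rewrite: now ∫(-5*t*sin(t)) dt + ∫((7*t**4 - 41*t**3 + 68*t**2 - 67*t + 165)/(t**5 - 4*t**4 - 24*t**3 + 96*t**2 - 25*t + 100)) dt + ∫(2*cos(t)*cos(2*sin(t))) dt.
Step 2. Decompose ∫((7*t**4 - 41*t**3 + 68*t**2 - 67*t + 165)/(t**5 - 4*t**4 - 24*t**3 + 96*t**2 - 25*t + 100)) dt by partial fractions, (7*t**4 - 41*t**3 + 68*t**2 - 67*t + 165)/(t**5 - 4*t**4 - 24*t**3 + 96*t**2 - 25*t + 100) = 1/(t**2 + 1) + 5/(t + 5) - 1/(t - 4) + 3/(t - 5): now ∫(-5*t*sin(t)) dt + ∫(2*cos(t)*cos(2*sin(t))) dt + ∫(3/(t - 5)) dt + ∫(-1/(t - 4)) dt + ∫(5/(t + 5)) dt + ∫(1/(t**2 + 1)) dt.
Step 3. Evaluate the standard form [assuming t > 5]: now 3*log(t - 5) + ∫(-5*t*sin(t)) dt + ∫(2*cos(t)*cos(2*sin(t))) dt + ∫(-1/(t - 4)) dt + ∫(5/(t + 5)) dt + ∫(1/(t**2 + 1)) dt.
Step 4. Evaluate the standard form [assuming t > 4]: now 3*log(t - 5) - log(t - 4) + ∫(-5*t*sin(t)) dt + ∫(2*cos(t)*cos(2*sin(t))) dt + ∫(5/(t + 5)) dt + ∫(1/(t**2 + 1)) dt.
Step 5. Evaluate the standard form [assuming t > -5]: now 3*log(t - 5) - log(t - 4) + 5*log(t + 5) + ∫(-5*t*sin(t)) dt + ∫(2*cos(t)*cos(2*sin(t))) dt + ∫(1/(t**2 + 1)) dt.
Step 6. Evaluate the standard form: now 3*log(t - 5) - log(t - 4) + 5*log(t + 5) + atan(t) + ∫(-5*t*sin(t)) dt + ∫(2*cos(t)*cos(2*sin(t))) dt.
Step 7. Integrate ∫(-5*t*sin(t)) dt by parts with u = t, dv = (-5*sin(t)) dt, so v = 5*cos(t): now 5*t*cos(t) + 3*log(t - 5) - log(t - 4) + 5*log(t + 5) + atan(t) + ∫(2*cos(t)*cos(2*sin(t))) dt + ∫(-5*cos(t)) dt.
Step 8. Evaluate the standard form: now 5*t*cos(t) + 3*log(t - 5) - log(t - 4) + 5*log(t + 5) - 5*sin(t) + atan(t) + ∫(2*cos(t)*cos(2*sin(t))) dt.
Step 9. Substitute u = sin(t), turning ∫(2*cos(t)*cos(2*sin(t))) dt into ∫(2*cos(2*u)) du: now 5*t*cos(t) + 3*log(t - 5) - log(t - 4) + 5*log(t + 5) - 5*sin(t) + atan(t) + ∫(2*cos(2*u)) du.
Step 10. Evaluate the standard form: now 5*t*cos(t) + 3*log(t - 5) - log(t - 4) + 5*log(t + 5) - 5*sin(t) + sin(2*u) + atan(t).
Step 11. Substitute back u = sin(t): now 5*t*cos(t) + 3*log(t - 5) - log(t - 4) + 5*log(t + 5) - 5*sin(t) + sin(2*sin(t)) + atan(t).
Answer: 5*t*cos(t) + 3*log(t - 5) - log(t - 4) + 5*log(t + 5) - 5*sin(t) + sin(2*sin(t)) + atan(t).


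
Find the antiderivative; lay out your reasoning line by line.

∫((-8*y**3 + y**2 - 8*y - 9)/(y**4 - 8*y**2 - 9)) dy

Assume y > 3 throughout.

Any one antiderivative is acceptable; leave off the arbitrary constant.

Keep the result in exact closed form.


Step 1. Decompose ∫((-8*y**3 + y**2 - 8*y - 9)/(y**4 - 8*y**2 - 9)) dy by partial fractions, (-8*y**3 + y**2 - 8*y - 9)/(y**4 - 8*y**2 - 9) = 1/(y**2 + 1) - 4/(y + 3) - 4/(y - 3): now ∫(-4/(y - 3)) dy + ∫(-4/(y + 3)) dy + ∫(1/(y**2 + 1)) dy.
Step 2. Evaluate the standard form [assuming y > -3]: now -4*log(y + 3) + ∫(-4/(y - 3)) dy + ∫(1/(y**2 + 1)) dy.
Step 3. Evaluate the standard form [assuming y > 3]: now -4*log(y - 3) - 4*log(y + 3) + ∫(1/(y**2 + 1)) dy.
Step 4. Evaluate the standard form: now -4*log(y - 3) - 4*log(y + 3) + atan(y).
Answer: -4*log(y - 3) - 4*log(y + 3) + atan(y).


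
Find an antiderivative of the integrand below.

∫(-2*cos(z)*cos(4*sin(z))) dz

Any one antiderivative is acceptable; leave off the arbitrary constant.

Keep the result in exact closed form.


Answer: -sin(4*sin(z))/2.


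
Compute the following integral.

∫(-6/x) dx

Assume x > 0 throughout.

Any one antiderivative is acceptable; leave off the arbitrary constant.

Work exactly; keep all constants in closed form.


Answer: -6*log(x).


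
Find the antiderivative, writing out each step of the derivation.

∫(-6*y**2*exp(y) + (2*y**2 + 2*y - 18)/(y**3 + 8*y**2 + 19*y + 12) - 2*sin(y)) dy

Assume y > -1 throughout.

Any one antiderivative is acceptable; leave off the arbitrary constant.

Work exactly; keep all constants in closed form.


Step 1. Rewrite: now ∫(-6*y**2*exp(y)) dy + ∫((2*y**2 + 2*y - 18)/(y**3 + 8*y**2 + 19*y + 12)) dy + ∫(-2*sin(y)) dy.
Step 2. Evaluate the standard form: now 2*cos(y) + ∫(-6*y**2*exp(y)) dy + ∫((2*y**2 + 2*y - 18)/(y**3 + 8*y**2 + 19*y + 12)) dy.
Step 3. Integrate ∫(-6*y**2*exp(y)) dy by parts with u = y**2, dv = (-6*exp(y)) dy, so v = -6*exp(y): now -6*y**2*exp(y) + 2*cos(y) + ∫(12*y*exp(y)) dy + ∫((2*y**2 + 2*y - 18)/(y**3 + 8*y**2 + 19*y + 12)) dy.
Step 4. Integrate ∫(12*y*exp(y)) dy by parts with u = y, dv = (12*exp(y)) dy, so v = 12*exp(y): now -6*y**2*exp(y) + 12*y*exp(y) + 2*cos(y) + ∫((2*y**2 + 2*y - 18)/(y**3 + 8*y**2 + 19*y + 12)) dy + ∫(-12*exp(y)) dy.
Step 5. Evaluate the standard form: now -6*y**2*exp(y) + 12*y*exp(y) - 12*exp(y) + 2*cos(y) + ∫((2*y**2 + 2*y - 18)/(y**3 + 8*y**2 + 19*y + 12)) dy.
Step 6. Decompose ∫((2*y**2 + 2*y - 18)/(y**3 + 8*y**2 + 19*y + 12)) dy by partial fractions, (2*y**2 + 2*y - 18)/(y**3 + 8*y**2 + 19*y + 12) = 2/(y + 4) + 3/(y + 3) - 3/(y + 1): now -6*y**2*exp(y) + 12*y*exp(y) - 12*exp(y) + 2*cos(y) + ∫(-3/(y + 1)) dy + ∫(3/(y + 3)) dy + ∫(2/(y + 4)) dy.
Step 7. Evaluate the standard form [assuming y > -4]: now -6*y**2*exp(y) + 12*y*exp(y) - 12*exp(y) + 2*log(y + 4) + 2*cos(y) + ∫(-3/(y + 1)) dy + ∫(3/(y + 3)) dy.
Step 8. Evaluate the standard form [assuming y > -1]: now -6*y**2*exp(y) + 12*y*exp(y) - 12*exp(y) - 3*log(y + 1) + 2*log(y + 4) + 2*cos(y) + ∫(3/(y + 3)) dy.
Step 9. Evaluate the standard form [assuming y > -3]: now -6*y**2*exp(y) + 12*y*exp(y) - 12*exp(y) - 3*log(y + 1) + 3*log(y + 3) + 2*log(y + 4) + 2*cos(y).
Answer: -6*y**2*exp(y) + 12*y*exp(y) - 12*exp(y) - 3*log(y + 1) + 3*log(y + 3) + 2*log(y + 4) + 2*cos(y).


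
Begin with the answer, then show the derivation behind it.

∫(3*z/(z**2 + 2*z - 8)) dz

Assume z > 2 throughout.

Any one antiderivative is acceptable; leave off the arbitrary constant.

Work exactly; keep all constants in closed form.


The answer is log(z - 2) + 2*log(z + 4).
Step 1. Decompose ∫(3*z/(z**2 + 2*z - 8)) dz by partial fractions, 3*z/(z**2 + 2*z - 8) = 2/(z + 4) + 1/(z - 2): now ∫(1/(z - 2)) dz + ∫(2/(z + 4)) dz.
Step 2. Evaluate the standard form [assuming z > -4]: now 2*log(z + 4) + ∫(1/(z - 2)) dz.
Step 3. Evaluate the standard form [assuming z > 2]: now log(z - 2) + 2*log(z + 4).
Answer: log(z - 2) + 2*log(z + 4).
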